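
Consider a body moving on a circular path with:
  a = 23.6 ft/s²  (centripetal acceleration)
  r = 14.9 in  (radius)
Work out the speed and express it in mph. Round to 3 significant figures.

Rearranging: v = √(a·r).
a = 23.6 ft/s² = 7.193 m/s²; r = 14.9 in = 0.3785 m.
v = 1.650 m/s
1.650 m/s × (1 mph / 0.4470 m/s) = 3.691 mph

3.69 mph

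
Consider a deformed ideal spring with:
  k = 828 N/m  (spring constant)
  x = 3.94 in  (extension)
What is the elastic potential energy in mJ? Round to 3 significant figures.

U is given directly by: U = ½kx².
k = 828 N/m; x = 3.94 in = 0.1001 m.
U = 4.146 J
4.146 J × (1 mJ / 0.001000 J) = 4146 mJ

4150 mJ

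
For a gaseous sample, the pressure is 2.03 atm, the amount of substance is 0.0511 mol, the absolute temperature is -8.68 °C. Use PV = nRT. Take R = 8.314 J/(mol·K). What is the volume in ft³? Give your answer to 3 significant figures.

From the ideal-gas law: V = nRT/P.
P = 2.03 atm = 2.057×10^5 Pa; n = 0.0511 mol; T = -8.68 °C = 264.5 K; R = 8.314 J/(mol·K).
V = 5.463×10^-4 m³
5.463×10^-4 m³ × (1 ft³ / 0.02832 m³) = 0.01929 ft³

0.0193 ft³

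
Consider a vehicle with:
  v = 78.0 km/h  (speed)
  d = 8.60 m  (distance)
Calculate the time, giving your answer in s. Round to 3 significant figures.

Rearranging: t = d/v.
v = 78.0 km/h = 21.67 m/s; d = 8.60 m.
t = 0.3969 s

0.397 s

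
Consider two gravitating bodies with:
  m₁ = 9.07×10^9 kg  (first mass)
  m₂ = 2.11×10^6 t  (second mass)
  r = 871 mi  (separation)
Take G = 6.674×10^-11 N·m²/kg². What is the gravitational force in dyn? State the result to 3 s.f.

65.0 dyn

Directly: F = Gm₁m₂/r².
m₁ = 9.07×10^9 kg; m₂ = 2.11×10^6 t = 2.110×10^9 kg; r = 871 mi = 1.402×10^6 m; G = 6.674×10^-11 N·m²/kg².
F = 6.500×10^-4 N
6.500×10^-4 N × (1 dyn / 1.000×10^-5 N) = 65.00 dyn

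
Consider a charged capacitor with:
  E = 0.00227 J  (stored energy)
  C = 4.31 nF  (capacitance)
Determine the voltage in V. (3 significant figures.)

Rearranging: V = √(2E/C).
E = 0.00227 J; C = 4.31 nF = 4.310×10^-9 F.
V = 1026 V

1030 V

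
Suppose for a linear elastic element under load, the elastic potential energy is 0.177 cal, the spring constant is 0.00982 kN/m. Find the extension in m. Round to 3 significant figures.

Rearranging: x = √(2U/k).
U = 0.177 cal = 0.7406 J; k = 0.00982 kN/m = 9.820 N/m.
x = 0.3884 m

0.388 m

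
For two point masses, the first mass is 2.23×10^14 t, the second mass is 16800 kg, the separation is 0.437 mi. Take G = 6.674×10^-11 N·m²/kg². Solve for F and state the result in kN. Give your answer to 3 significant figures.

F is given directly by: F = Gm₁m₂/r².
m₁ = 2.23×10^14 t = 2.230×10^17 kg; m₂ = 16800 kg; r = 0.437 mi = 703.3 m; G = 6.674×10^-11 N·m²/kg².
F = 5.055×10^5 N  (the unit combination reduces to kg·m/s² = N)
5.055×10^5 N × (1 kN / 1000 N) = 505.5 kN

506 kN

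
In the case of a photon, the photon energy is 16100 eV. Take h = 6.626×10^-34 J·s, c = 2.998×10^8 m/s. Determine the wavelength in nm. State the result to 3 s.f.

0.0770 nm

Rearranging E = h·c/λ for λ: λ = hc/E.
E = 16100 eV = 2.580×10^-15 J; h = 6.626×10^-34 J·s; c = 2.998×10^8 m/s.
λ = 7.701×10^-11 m
7.701×10^-11 m × (1 nm / 1.000×10^-9 m) = 0.07701 nm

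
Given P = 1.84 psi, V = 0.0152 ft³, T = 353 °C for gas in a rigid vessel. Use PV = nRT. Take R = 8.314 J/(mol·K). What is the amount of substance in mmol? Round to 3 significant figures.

1.05 mmol

Rearranging: n = PV/(RT).
P = 1.84 psi = 12686 Pa; V = 0.0152 ft³ = 4.304×10^-4 m³; T = 353 °C = 626.1 K; R = 8.314 J/(mol·K).
n = 0.001049 mol
0.001049 mol × (1 mmol / 0.001000 mol) = 1.049 mmol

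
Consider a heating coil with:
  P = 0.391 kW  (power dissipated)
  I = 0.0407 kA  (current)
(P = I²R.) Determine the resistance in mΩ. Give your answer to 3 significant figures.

Solving P = I²R for R: R = P/I².
P = 0.391 kW = 391.0 W; I = 0.0407 kA = 40.70 A.
R = 0.2360 Ω
0.2360 Ω × (1 mΩ / 0.001000 Ω) = 236.0 mΩ

236 mΩ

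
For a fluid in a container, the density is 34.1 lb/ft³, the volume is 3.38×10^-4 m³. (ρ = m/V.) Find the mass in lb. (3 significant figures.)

Solving ρ = m/V for m: m = ρV.
ρ = 34.1 lb/ft³ = 546.2 kg/m³; V = 3.38×10^-4 m³.
m = 0.1846 kg
0.1846 kg × (1 lb / 0.4536 kg) = 0.4070 lb

0.407 lb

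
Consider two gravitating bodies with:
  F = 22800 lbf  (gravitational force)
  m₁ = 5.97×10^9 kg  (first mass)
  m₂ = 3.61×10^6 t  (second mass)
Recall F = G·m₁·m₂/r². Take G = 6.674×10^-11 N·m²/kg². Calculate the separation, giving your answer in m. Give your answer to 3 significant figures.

From Newton's law of gravitation: r = √(G·m₁m₂/F).
F = 22800 lbf = 1.014×10^5 N; m₁ = 5.97×10^9 kg; m₂ = 3.61×10^6 t = 3.610×10^9 kg; G = 6.674×10^-11 N·m²/kg².
r = 119.1 m

119 m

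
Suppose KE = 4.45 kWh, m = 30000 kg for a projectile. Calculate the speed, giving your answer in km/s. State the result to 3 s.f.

0.0327 km/s

Rearranging KE = ½mv² for v: v = √(2·KE/m).
KE = 4.45 kWh = 1.602×10^7 J; m = 30000 kg.
v = 32.68 m/s
32.68 m/s × (1 km/s / 1000 m/s) = 0.03268 km/s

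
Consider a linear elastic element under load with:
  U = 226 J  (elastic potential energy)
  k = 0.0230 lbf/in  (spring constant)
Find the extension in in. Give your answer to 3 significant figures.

Solving U = ½k·x² for x: x = √(2U/k).
U = 226 J; k = 0.0230 lbf/in = 4.028 N/m.
x = 10.59 m
10.59 m × (1 in / 0.02540 m) = 417.1 in

417 in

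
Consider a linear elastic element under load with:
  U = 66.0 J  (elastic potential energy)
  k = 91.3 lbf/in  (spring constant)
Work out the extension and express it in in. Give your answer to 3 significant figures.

Rearranging U = ½k·x² for x: x = √(2U/k).
U = 66.0 J; k = 91.3 lbf/in = 15989 N/m.
x = 0.09086 m
0.09086 m × (1 in / 0.02540 m) = 3.577 in

3.58 in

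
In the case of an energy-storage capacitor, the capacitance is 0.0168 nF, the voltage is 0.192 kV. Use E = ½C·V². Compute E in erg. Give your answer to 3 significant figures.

E is given directly by: E = ½CV².
C = 0.0168 nF = 1.680×10^-11 F; V = 0.192 kV = 192.0 V.
E = 3.097×10^-7 J
3.097×10^-7 J × (1 erg / 1.000×10^-7 J) = 3.097 erg

3.10 erg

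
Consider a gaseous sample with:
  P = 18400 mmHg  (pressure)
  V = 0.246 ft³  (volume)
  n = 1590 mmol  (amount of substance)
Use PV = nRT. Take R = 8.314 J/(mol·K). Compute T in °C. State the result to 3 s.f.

1020 °C

Rearranging: T = PV/(nR).
P = 18400 mmHg = 2.453×10^6 Pa; V = 0.246 ft³ = 0.006966 m³; n = 1590 mmol = 1.590 mol; R = 8.314 J/(mol·K).
T = 1293 K
1293 K − 273.15 = 1020 °C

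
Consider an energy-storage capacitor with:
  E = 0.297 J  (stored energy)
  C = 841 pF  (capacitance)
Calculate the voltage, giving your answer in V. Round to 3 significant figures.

26600 V

Solving E = ½C·V² for V: V = √(2E/C).
E = 0.297 J; C = 841 pF = 8.410×10^-10 F.
V = 26576 V  (the unit combination reduces to kg·m²/(A·s³) = V)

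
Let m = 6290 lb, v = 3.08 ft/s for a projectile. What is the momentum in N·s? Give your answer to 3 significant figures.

2680 N·s

p is given directly by: p = mv.
m = 6290 lb = 2853 kg; v = 3.08 ft/s = 0.9388 m/s.
p = 2678 kg·m/s  (the unit combination reduces to kg·m/s = kg·m/s)
Since 1 N·s = 1 kg·m/s, 2678 N·s.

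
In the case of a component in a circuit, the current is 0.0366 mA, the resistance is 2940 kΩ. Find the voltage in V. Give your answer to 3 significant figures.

108 V

Directly: V = IR.
I = 0.0366 mA = 3.660×10^-5 A; R = 2940 kΩ = 2.940×10^6 Ω.
V = 107.6 V  (the unit combination reduces to kg·m²/(A·s³) = V)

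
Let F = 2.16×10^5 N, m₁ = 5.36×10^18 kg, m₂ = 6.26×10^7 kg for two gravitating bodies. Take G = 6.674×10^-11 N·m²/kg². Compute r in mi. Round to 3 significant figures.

Rearranging F = G·m₁·m₂/r² for r: r = √(G·m₁m₂/F).
F = 2.16×10^5 N; m₁ = 5.36×10^18 kg; m₂ = 6.26×10^7 kg; G = 6.674×10^-11 N·m²/kg².
r = 3.220×10^5 m
3.220×10^5 m × (1 mi / 1609 m) = 200.1 mi

200 mi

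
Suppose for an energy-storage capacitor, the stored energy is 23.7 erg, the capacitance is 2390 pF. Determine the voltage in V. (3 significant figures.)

Rearranging: V = √(2E/C).
E = 23.7 erg = 2.370×10^-6 J; C = 2390 pF = 2.390×10^-9 F.
V = 44.53 V  (the unit combination reduces to kg·m²/(A·s³) = V)

44.5 V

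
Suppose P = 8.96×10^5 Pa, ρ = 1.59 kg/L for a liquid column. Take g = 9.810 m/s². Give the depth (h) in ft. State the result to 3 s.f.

Solving P = ρ·g·h for h: h = P/(ρ·g).
P = 8.96×10^5 Pa; ρ = 1.59 kg/L = 1590 kg/m³; g = 9.810 m/s².
h = 57.44 m
57.44 m × (1 ft / 0.3048 m) = 188.5 ft

188 ft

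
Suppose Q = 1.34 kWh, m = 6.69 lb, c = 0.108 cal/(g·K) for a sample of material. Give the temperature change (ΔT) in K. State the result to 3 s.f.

Rearranging Q = m·c·ΔT for ΔT: ΔT = Q/(m·c).
Q = 1.34 kWh = 4.824×10^6 J; m = 6.69 lb = 3.035 kg; c = 0.108 cal/(g·K) = 451.9 J/(kg·K).
ΔT = 3518 K

3520 K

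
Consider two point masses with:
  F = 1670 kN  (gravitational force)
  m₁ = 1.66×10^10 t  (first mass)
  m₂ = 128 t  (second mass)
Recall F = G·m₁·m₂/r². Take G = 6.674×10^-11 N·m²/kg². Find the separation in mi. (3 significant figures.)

Rearranging F = G·m₁·m₂/r² for r: r = √(G·m₁m₂/F).
F = 1670 kN = 1.670×10^6 N; m₁ = 1.66×10^10 t = 1.660×10^13 kg; m₂ = 128 t = 1.280×10^5 kg; G = 6.674×10^-11 N·m²/kg².
r = 9.215 m
9.215 m × (1 mi / 1609 m) = 0.005726 mi

0.00573 mi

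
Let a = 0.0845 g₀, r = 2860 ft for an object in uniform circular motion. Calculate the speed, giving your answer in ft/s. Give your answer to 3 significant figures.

Rearranging a = v²/r for v: v = √(a·r).
a = 0.0845 g₀ = 0.8287 m/s²; r = 2860 ft = 871.7 m.
v = 26.88 m/s
26.88 m/s × (1 ft/s / 0.3048 m/s) = 88.18 ft/s

88.2 ft/s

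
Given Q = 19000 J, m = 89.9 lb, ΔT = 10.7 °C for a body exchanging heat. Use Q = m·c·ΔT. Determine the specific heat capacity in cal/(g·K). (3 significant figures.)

Solving Q = m·c·ΔT for c: c = Q/(m·ΔT).
Q = 19000 J; m = 89.9 lb = 40.78 kg; ΔT = 10.7 °C = 10.70 K.
c = 43.55 J/(kg·K)
43.55 J/(kg·K) × (1 cal/(g·K) / 4184 J/(kg·K)) = 0.01041 cal/(g·K)

0.0104 cal/(g·K)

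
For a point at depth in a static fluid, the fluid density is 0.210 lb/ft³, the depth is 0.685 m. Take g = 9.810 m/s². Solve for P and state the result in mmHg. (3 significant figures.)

P is given directly by: P = ρgh.
ρ = 0.210 lb/ft³ = 3.364 kg/m³; h = 0.685 m; g = 9.810 m/s².
P = 22.60 Pa  (the unit combination reduces to kg/(m·s²) = Pa)
22.60 Pa × (1 mmHg / 133.3 Pa) = 0.1696 mmHg

0.170 mmHg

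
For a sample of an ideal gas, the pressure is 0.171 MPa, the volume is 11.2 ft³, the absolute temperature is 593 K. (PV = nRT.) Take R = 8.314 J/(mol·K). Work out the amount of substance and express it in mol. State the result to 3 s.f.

11.0 mol

Solving PV = nRT for n: n = PV/(RT).
P = 0.171 MPa = 1.710×10^5 Pa; V = 11.2 ft³ = 0.3171 m³; T = 593 K; R = 8.314 J/(mol·K).
n = 11.00 mol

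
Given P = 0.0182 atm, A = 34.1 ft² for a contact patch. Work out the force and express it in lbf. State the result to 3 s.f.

1310 lbf

Solving P = F/A for F: F = P·A.
P = 0.0182 atm = 1844 Pa; A = 34.1 ft² = 3.168 m².
F = 5842 N  (the unit combination reduces to kg·m/s² = N)
5842 N × (1 lbf / 4.448 N) = 1313 lbf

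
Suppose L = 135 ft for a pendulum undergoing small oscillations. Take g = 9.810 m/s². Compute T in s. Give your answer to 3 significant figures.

Directly: T = 2π√(L/g).
L = 135 ft = 41.15 m; g = 9.810 m/s².
T = 12.87 s

12.9 s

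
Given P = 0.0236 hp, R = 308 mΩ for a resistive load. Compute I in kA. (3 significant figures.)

0.00756 kA

Rearranging P = I²R for I: I = √(P/R).
P = 0.0236 hp = 17.60 W; R = 308 mΩ = 0.3080 Ω.
I = 7.559 A
7.559 A × (1 kA / 1000 A) = 0.007559 kA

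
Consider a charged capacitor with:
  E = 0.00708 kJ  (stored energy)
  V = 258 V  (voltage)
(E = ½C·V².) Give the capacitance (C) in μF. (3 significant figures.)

Rearranging E = ½C·V² for C: C = 2E/V².
E = 0.00708 kJ = 7.080 J; V = 258 V.
C = 2.127×10^-4 F
2.127×10^-4 F × (1 μF / 1.000×10^-6 F) = 212.7 μF

213 μF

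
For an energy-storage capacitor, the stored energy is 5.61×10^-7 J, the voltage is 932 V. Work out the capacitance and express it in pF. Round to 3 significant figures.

Solving E = ½C·V² for C: C = 2E/V².
E = 5.61×10^-7 J; V = 932 V.
C = 1.292×10^-12 F
1.292×10^-12 F × (1 pF / 1.000×10^-12 F) = 1.292 pF

1.29 pF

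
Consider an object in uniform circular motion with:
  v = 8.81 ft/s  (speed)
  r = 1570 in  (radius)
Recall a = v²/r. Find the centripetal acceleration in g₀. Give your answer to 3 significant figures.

a is given directly by: a = v²/r.
v = 8.81 ft/s = 2.685 m/s; r = 1570 in = 39.88 m.
a = 0.1808 m/s²
0.1808 m/s² × (1 g₀ / 9.807 m/s²) = 0.01844 g₀

0.0184 g₀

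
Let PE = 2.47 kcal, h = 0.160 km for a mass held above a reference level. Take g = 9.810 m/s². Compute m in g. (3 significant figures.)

Rearranging PE = m·g·h for m: m = PE/(g·h).
PE = 2.47 kcal = 10334 J; h = 0.160 km = 160.0 m; g = 9.810 m/s².
m = 6.584 kg
6.584 kg × (1 g / 0.001000 kg) = 6584 g

6580 g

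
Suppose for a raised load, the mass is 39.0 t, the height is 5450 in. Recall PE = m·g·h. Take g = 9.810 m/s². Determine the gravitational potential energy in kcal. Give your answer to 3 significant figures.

PE is given directly by: PE = mgh.
m = 39.0 t = 39000 kg; h = 5450 in = 138.4 m; g = 9.810 m/s².
PE = 5.296×10^7 J  (the unit combination reduces to kg·m²/s² = J)
5.296×10^7 J × (1 kcal / 4184 J) = 12658 kcal

12700 kcal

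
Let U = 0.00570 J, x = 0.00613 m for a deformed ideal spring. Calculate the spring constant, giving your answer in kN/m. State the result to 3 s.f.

0.303 kN/m

Solving U = ½k·x² for k: k = 2U/x².
U = 0.00570 J; x = 0.00613 m.
k = 303.4 N/m
303.4 N/m × (1 kN/m / 1000 N/m) = 0.3034 kN/m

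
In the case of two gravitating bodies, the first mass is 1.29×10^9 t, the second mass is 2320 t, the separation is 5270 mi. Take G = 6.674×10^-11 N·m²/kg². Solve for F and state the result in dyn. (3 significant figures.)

From Newton's law of gravitation: F = Gm₁m₂/r².
m₁ = 1.29×10^9 t = 1.290×10^12 kg; m₂ = 2320 t = 2.320×10^6 kg; r = 5270 mi = 8.481×10^6 m; G = 6.674×10^-11 N·m²/kg².
F = 2.777×10^-6 N
2.777×10^-6 N × (1 dyn / 1.000×10^-5 N) = 0.2777 dyn

0.278 dyn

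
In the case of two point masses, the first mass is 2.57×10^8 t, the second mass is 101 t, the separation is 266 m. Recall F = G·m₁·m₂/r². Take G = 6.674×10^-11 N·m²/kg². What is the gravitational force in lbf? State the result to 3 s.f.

From Newton's law of gravitation: F = Gm₁m₂/r².
m₁ = 2.57×10^8 t = 2.570×10^11 kg; m₂ = 101 t = 1.010×10^5 kg; r = 266 m; G = 6.674×10^-11 N·m²/kg².
F = 24.48 N
24.48 N × (1 lbf / 4.448 N) = 5.504 lbf

5.50 lbf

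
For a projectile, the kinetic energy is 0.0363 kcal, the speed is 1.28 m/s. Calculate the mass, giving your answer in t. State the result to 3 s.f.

0.185 t

Rearranging KE = ½mv² for m: m = 2·KE/v².
KE = 0.0363 kcal = 151.9 J; v = 1.28 m/s.
m = 185.4 kg
185.4 kg × (1 t / 1000 kg) = 0.1854 t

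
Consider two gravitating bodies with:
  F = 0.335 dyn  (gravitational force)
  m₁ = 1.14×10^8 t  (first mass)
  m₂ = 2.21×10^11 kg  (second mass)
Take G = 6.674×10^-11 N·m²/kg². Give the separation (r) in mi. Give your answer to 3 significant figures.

Rearranging: r = √(G·m₁m₂/F).
F = 0.335 dyn = 3.350×10^-6 N; m₁ = 1.14×10^8 t = 1.140×10^11 kg; m₂ = 2.21×10^11 kg; G = 6.674×10^-11 N·m²/kg².
r = 7.085×10^8 m
7.085×10^8 m × (1 mi / 1609 m) = 4.402×10^5 mi

4.40×10^5 mi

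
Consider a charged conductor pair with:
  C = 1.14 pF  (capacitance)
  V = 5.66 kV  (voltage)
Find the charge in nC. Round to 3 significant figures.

6.45 nC

Rearranging C = Q/V for Q: Q = CV.
C = 1.14 pF = 1.140×10^-12 F; V = 5.66 kV = 5660 V.
Q = 6.452×10^-9 C
6.452×10^-9 C × (1 nC / 1.000×10^-9 C) = 6.452 nC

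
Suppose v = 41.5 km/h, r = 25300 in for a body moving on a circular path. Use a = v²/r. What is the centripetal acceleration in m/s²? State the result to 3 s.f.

Directly: a = v²/r.
v = 41.5 km/h = 11.53 m/s; r = 25300 in = 642.6 m.
a = 0.2068 m/s²

0.207 m/s²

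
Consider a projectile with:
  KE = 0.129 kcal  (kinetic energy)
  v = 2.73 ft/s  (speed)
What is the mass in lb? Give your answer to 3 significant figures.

3440 lb

Solving KE = ½mv² for m: m = 2·KE/v².
KE = 0.129 kcal = 539.7 J; v = 2.73 ft/s = 0.8321 m/s.
m = 1559 kg
1559 kg × (1 lb / 0.4536 kg) = 3437 lb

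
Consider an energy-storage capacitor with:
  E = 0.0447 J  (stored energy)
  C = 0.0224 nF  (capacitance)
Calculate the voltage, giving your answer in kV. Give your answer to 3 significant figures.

Rearranging: V = √(2E/C).
E = 0.0447 J; C = 0.0224 nF = 2.240×10^-11 F.
V = 63175 V
63175 V × (1 kV / 1000 V) = 63.17 kV

63.2 kV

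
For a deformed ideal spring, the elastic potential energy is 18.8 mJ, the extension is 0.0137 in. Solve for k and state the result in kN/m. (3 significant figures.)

Solving U = ½k·x² for k: k = 2U/x².
U = 18.8 mJ = 0.01880 J; x = 0.0137 in = 3.480×10^-4 m.
k = 3.105×10^5 N/m
3.105×10^5 N/m × (1 kN/m / 1000 N/m) = 310.5 kN/m

311 kN/m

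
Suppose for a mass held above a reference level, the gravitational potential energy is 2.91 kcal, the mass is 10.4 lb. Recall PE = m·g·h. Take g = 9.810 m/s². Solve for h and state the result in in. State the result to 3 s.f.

10400 in

Rearranging PE = m·g·h for h: h = PE/(m·g).
PE = 2.91 kcal = 12175 J; m = 10.4 lb = 4.717 kg; g = 9.810 m/s².
h = 263.1 m
263.1 m × (1 in / 0.02540 m) = 10358 in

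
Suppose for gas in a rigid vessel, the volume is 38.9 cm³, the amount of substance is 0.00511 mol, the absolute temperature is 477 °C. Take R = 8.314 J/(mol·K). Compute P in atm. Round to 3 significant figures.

8.09 atm

P is given directly by: P = nRT/V.
V = 38.9 cm³ = 3.890×10^-5 m³; n = 0.00511 mol; T = 477 °C = 750.1 K; R = 8.314 J/(mol·K).
P = 8.193×10^5 Pa  (the unit combination reduces to kg/(m·s²) = Pa)
8.193×10^5 Pa × (1 atm / 1.013×10^5 Pa) = 8.086 atm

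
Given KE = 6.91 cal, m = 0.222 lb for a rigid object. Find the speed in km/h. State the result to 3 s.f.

Rearranging KE = ½mv² for v: v = √(2·KE/m).
KE = 6.91 cal = 28.91 J; m = 0.222 lb = 0.1007 kg.
v = 23.96 m/s
23.96 m/s × (1 km/h / 0.2778 m/s) = 86.27 km/h

86.3 km/h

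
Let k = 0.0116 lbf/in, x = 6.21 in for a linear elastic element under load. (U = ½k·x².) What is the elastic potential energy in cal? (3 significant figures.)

0.00604 cal

Directly: U = ½kx².
k = 0.0116 lbf/in = 2.031 N/m; x = 6.21 in = 0.1577 m.
U = 0.02527 J
0.02527 J × (1 cal / 4.184 J) = 0.006040 cal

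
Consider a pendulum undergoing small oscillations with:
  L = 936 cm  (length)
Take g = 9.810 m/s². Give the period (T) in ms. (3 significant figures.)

6140 ms

T is given directly by: T = 2π√(L/g).
L = 936 cm = 9.360 m; g = 9.810 m/s².
T = 6.137 s
6.137 s × (1 ms / 0.001000 s) = 6137 ms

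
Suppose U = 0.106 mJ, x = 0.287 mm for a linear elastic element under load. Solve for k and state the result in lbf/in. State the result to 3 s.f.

14.7 lbf/in

Rearranging: k = 2U/x².
U = 0.106 mJ = 1.060×10^-4 J; x = 0.287 mm = 2.870×10^-4 m.
k = 2574 N/m
2574 N/m × (1 lbf/in / 175.1 N/m) = 14.70 lbf/in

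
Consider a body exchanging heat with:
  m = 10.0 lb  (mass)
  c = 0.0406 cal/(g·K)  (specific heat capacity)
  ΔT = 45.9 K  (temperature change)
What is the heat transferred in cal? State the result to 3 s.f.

8450 cal

Q is given directly by: Q = mcΔT.
m = 10.0 lb = 4.536 kg; c = 0.0406 cal/(g·K) = 169.9 J/(kg·K); ΔT = 45.9 K.
Q = 35367 J  (the unit combination reduces to kg·m²/s² = J)
35367 J × (1 cal / 4.184 J) = 8453 cal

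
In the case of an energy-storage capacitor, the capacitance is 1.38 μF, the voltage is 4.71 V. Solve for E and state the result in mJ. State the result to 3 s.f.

0.0153 mJ

Directly: E = ½CV².
C = 1.38 μF = 1.380×10^-6 F; V = 4.71 V.
E = 1.531×10^-5 J
1.531×10^-5 J × (1 mJ / 0.001000 J) = 0.01531 mJ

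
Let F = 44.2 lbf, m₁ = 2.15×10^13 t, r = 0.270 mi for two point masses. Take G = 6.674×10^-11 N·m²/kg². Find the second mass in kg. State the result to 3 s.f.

From Newton's law of gravitation: m₂ = F·r²/(G·m₁).
F = 44.2 lbf = 196.6 N; m₁ = 2.15×10^13 t = 2.150×10^16 kg; r = 0.270 mi = 434.5 m; G = 6.674×10^-11 N·m²/kg².
m₂ = 25.87 kg

25.9 kg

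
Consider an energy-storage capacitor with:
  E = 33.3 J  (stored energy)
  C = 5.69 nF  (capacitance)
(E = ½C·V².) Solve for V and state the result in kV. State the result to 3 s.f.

Solving E = ½C·V² for V: V = √(2E/C).
E = 33.3 J; C = 5.69 nF = 5.690×10^-9 F.
V = 1.082×10^5 V
1.082×10^5 V × (1 kV / 1000 V) = 108.2 kV

108 kV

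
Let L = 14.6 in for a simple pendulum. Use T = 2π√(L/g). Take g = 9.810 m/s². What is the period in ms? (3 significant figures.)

1220 ms

Directly: T = 2π√(L/g).
L = 14.6 in = 0.3708 m; g = 9.810 m/s².
T = 1.222 s
1.222 s × (1 ms / 0.001000 s) = 1222 ms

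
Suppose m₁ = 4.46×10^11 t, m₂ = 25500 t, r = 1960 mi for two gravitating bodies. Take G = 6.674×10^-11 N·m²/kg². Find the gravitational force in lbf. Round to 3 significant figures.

From Newton's law of gravitation: F = Gm₁m₂/r².
m₁ = 4.46×10^11 t = 4.460×10^14 kg; m₂ = 25500 t = 2.550×10^7 kg; r = 1960 mi = 3.154×10^6 m; G = 6.674×10^-11 N·m²/kg².
F = 0.07629 N
0.07629 N × (1 lbf / 4.448 N) = 0.01715 lbf

0.0172 lbf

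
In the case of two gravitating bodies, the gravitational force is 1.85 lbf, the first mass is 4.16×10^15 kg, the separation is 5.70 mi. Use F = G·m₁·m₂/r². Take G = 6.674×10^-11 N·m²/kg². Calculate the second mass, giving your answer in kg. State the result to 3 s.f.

2490 kg

Rearranging: m₂ = F·r²/(G·m₁).
F = 1.85 lbf = 8.229 N; m₁ = 4.16×10^15 kg; r = 5.70 mi = 9173 m; G = 6.674×10^-11 N·m²/kg².
m₂ = 2494 kg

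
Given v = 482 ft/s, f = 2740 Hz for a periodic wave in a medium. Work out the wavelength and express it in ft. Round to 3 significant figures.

Rearranging: λ = v/f.
v = 482 ft/s = 146.9 m/s; f = 2740 Hz.
λ = 0.05362 m
0.05362 m × (1 ft / 0.3048 m) = 0.1759 ft

0.176 ft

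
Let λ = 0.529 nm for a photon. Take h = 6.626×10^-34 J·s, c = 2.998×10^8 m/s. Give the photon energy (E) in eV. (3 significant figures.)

2340 eV

Directly: E = hc/λ.
λ = 0.529 nm = 5.290×10^-10 m; h = 6.626×10^-34 J·s; c = 2.998×10^8 m/s.
E = 3.755×10^-16 J
3.755×10^-16 J × (1 eV / 1.602×10^-19 J) = 2344 eV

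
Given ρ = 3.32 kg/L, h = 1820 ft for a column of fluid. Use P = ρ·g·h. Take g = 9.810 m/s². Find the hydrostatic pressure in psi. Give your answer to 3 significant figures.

Directly: P = ρgh.
ρ = 3.32 kg/L = 3320 kg/m³; h = 1820 ft = 554.7 m; g = 9.810 m/s².
P = 1.807×10^7 Pa  (the unit combination reduces to kg/(m·s²) = Pa)
1.807×10^7 Pa × (1 psi / 6895 Pa) = 2620 psi

2620 psi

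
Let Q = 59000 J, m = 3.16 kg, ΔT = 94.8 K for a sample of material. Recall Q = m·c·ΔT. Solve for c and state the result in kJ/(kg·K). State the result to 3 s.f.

0.197 kJ/(kg·K)

Solving Q = m·c·ΔT for c: c = Q/(m·ΔT).
Q = 59000 J; m = 3.16 kg; ΔT = 94.8 K.
c = 197.0 J/(kg·K)
197.0 J/(kg·K) × (1 kJ/(kg·K) / 1000 J/(kg·K)) = 0.1970 kJ/(kg·K)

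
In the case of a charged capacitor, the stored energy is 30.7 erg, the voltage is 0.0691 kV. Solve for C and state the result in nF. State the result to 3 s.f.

1.29 nF

Solving E = ½C·V² for C: C = 2E/V².
E = 30.7 erg = 3.070×10^-6 J; V = 0.0691 kV = 69.10 V.
C = 1.286×10^-9 F
1.286×10^-9 F × (1 nF / 1.000×10^-9 F) = 1.286 nF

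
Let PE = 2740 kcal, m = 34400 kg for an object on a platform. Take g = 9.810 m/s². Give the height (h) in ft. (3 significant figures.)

Rearranging: h = PE/(m·g).
PE = 2740 kcal = 1.146×10^7 J; m = 34400 kg; g = 9.810 m/s².
h = 33.97 m
33.97 m × (1 ft / 0.3048 m) = 111.5 ft

111 ft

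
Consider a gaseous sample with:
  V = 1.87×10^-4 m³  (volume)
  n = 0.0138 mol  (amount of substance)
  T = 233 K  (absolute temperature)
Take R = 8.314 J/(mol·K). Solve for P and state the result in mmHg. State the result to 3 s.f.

From the ideal-gas law: P = nRT/V.
V = 1.87×10^-4 m³; n = 0.0138 mol; T = 233 K; R = 8.314 J/(mol·K).
P = 1.430×10^5 Pa
1.430×10^5 Pa × (1 mmHg / 133.3 Pa) = 1072 mmHg

1070 mmHg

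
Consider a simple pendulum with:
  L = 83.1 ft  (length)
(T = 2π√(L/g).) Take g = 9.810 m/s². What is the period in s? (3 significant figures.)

10.1 s

Directly: T = 2π√(L/g).
L = 83.1 ft = 25.33 m; g = 9.810 m/s².
T = 10.10 s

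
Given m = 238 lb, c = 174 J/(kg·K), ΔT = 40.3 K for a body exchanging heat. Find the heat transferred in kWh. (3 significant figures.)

0.210 kWh

Directly: Q = mcΔT.
m = 238 lb = 108.0 kg; c = 174 J/(kg·K); ΔT = 40.3 K.
Q = 7.570×10^5 J
7.570×10^5 J × (1 kWh / 3.600×10^6 J) = 0.2103 kWh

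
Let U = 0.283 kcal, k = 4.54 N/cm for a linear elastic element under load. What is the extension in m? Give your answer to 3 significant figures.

2.28 m

Solving U = ½k·x² for x: x = √(2U/k).
U = 0.283 kcal = 1184 J; k = 4.54 N/cm = 454.0 N/m.
x = 2.284 m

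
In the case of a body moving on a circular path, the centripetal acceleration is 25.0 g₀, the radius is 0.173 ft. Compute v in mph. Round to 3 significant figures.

Solving a = v²/r for v: v = √(a·r).
a = 25.0 g₀ = 245.2 m/s²; r = 0.173 ft = 0.05273 m.
v = 3.596 m/s
3.596 m/s × (1 mph / 0.4470 m/s) = 8.043 mph

8.04 mph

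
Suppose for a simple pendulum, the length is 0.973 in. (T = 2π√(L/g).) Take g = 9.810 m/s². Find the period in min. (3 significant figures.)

0.00526 min

T is given directly by: T = 2π√(L/g).
L = 0.973 in = 0.02471 m; g = 9.810 m/s².
T = 0.3154 s
0.3154 s × (1 min / 60.00 s) = 0.005256 min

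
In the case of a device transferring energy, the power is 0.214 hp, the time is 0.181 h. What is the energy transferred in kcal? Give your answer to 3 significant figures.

Rearranging: W = P·t.
P = 0.214 hp = 159.6 W; t = 0.181 h = 651.6 s.
W = 1.040×10^5 J
1.040×10^5 J × (1 kcal / 4184 J) = 24.85 kcal

24.9 kcal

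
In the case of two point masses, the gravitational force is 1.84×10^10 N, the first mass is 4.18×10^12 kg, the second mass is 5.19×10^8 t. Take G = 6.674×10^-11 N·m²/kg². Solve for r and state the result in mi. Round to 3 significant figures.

0.0551 mi

Rearranging: r = √(G·m₁m₂/F).
F = 1.84×10^10 N; m₁ = 4.18×10^12 kg; m₂ = 5.19×10^8 t = 5.190×10^11 kg; G = 6.674×10^-11 N·m²/kg².
r = 88.71 m
88.71 m × (1 mi / 1609 m) = 0.05512 mi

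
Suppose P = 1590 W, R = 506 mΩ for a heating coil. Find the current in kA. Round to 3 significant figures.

Rearranging P = I²R for I: I = √(P/R).
P = 1590 W; R = 506 mΩ = 0.5060 Ω.
I = 56.06 A
56.06 A × (1 kA / 1000 A) = 0.05606 kA

0.0561 kA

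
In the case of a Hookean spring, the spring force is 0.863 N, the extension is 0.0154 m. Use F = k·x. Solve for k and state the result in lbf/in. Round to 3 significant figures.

0.320 lbf/in

From Hooke's law: k = F/x.
F = 0.863 N; x = 0.0154 m.
k = 56.04 N/m
56.04 N/m × (1 lbf/in / 175.1 N/m) = 0.3200 lbf/in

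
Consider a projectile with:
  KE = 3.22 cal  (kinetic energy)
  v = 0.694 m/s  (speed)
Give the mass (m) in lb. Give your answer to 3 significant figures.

Rearranging: m = 2·KE/v².
KE = 3.22 cal = 13.47 J; v = 0.694 m/s.
m = 55.94 kg
55.94 kg × (1 lb / 0.4536 kg) = 123.3 lb

123 lb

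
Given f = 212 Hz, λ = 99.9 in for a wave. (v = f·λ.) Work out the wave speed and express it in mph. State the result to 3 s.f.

1200 mph

Directly: v = fλ.
f = 212 Hz; λ = 99.9 in = 2.537 m.
v = 537.9 m/s
537.9 m/s × (1 mph / 0.4470 m/s) = 1203 mph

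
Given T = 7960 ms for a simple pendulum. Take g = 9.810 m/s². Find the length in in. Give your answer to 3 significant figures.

Solving T = 2π√(L/g) for L: L = g·(T/2π)².
T = 7960 ms = 7.960 s; g = 9.810 m/s².
L = 15.74 m
15.74 m × (1 in / 0.02540 m) = 619.9 in

620 in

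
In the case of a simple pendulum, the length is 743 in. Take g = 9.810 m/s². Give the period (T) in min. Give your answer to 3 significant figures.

T is given directly by: T = 2π√(L/g).
L = 743 in = 18.87 m; g = 9.810 m/s².
T = 8.715 s
8.715 s × (1 min / 60.00 s) = 0.1452 min

0.145 min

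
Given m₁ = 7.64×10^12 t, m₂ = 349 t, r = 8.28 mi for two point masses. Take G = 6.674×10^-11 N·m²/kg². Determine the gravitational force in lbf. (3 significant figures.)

From Newton's law of gravitation: F = Gm₁m₂/r².
m₁ = 7.64×10^12 t = 7.640×10^15 kg; m₂ = 349 t = 3.490×10^5 kg; r = 8.28 mi = 13325 m; G = 6.674×10^-11 N·m²/kg².
F = 1002 N
1002 N × (1 lbf / 4.448 N) = 225.3 lbf

225 lbf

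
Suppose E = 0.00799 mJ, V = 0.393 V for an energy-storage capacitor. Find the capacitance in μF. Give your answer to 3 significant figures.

103 μF

Solving E = ½C·V² for C: C = 2E/V².
E = 0.00799 mJ = 7.990×10^-6 J; V = 0.393 V.
C = 1.035×10^-4 F
1.035×10^-4 F × (1 μF / 1.000×10^-6 F) = 103.5 μF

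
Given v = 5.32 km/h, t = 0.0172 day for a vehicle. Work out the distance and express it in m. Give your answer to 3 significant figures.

2200 m

Solving v = d/t for d: d = v·t.
v = 5.32 km/h = 1.478 m/s; t = 0.0172 day = 1486 s.
d = 2196 m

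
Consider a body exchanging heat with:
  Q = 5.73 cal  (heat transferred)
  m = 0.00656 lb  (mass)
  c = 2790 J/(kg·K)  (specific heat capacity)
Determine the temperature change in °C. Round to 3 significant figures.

Solving Q = m·c·ΔT for ΔT: ΔT = Q/(m·c).
Q = 5.73 cal = 23.97 J; m = 0.00656 lb = 0.002976 kg; c = 2790 J/(kg·K).
ΔT = 2.888 K
Since 1 °C = 1 K, 2.888 °C.

2.89 °C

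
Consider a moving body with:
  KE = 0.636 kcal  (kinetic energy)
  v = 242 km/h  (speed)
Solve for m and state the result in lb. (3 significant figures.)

2.60 lb

Rearranging KE = ½mv² for m: m = 2·KE/v².
KE = 0.636 kcal = 2661 J; v = 242 km/h = 67.22 m/s.
m = 1.178 kg
1.178 kg × (1 lb / 0.4536 kg) = 2.596 lb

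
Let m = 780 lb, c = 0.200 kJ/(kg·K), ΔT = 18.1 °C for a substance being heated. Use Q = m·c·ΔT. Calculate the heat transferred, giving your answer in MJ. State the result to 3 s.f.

Q is given directly by: Q = mcΔT.
m = 780 lb = 353.8 kg; c = 0.200 kJ/(kg·K) = 200.0 J/(kg·K); ΔT = 18.1 °C = 18.10 K.
Q = 1.281×10^6 J
1.281×10^6 J × (1 MJ / 1.000×10^6 J) = 1.281 MJ

1.28 MJ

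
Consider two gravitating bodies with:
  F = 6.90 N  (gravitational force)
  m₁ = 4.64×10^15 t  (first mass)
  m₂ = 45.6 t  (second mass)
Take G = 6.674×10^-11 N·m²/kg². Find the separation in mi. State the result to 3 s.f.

889 mi

Rearranging: r = √(G·m₁m₂/F).
F = 6.90 N; m₁ = 4.64×10^15 t = 4.640×10^18 kg; m₂ = 45.6 t = 45600 kg; G = 6.674×10^-11 N·m²/kg².
r = 1.431×10^6 m
1.431×10^6 m × (1 mi / 1609 m) = 888.9 mi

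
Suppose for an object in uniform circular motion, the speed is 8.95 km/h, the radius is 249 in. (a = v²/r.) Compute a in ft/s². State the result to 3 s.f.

a is given directly by: a = v²/r.
v = 8.95 km/h = 2.486 m/s; r = 249 in = 6.325 m.
a = 0.9773 m/s²
0.9773 m/s² × (1 ft/s² / 0.3048 m/s²) = 3.206 ft/s²

3.21 ft/s²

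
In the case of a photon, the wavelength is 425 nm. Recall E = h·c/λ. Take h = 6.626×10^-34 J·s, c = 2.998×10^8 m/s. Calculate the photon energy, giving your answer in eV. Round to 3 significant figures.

2.92 eV

Directly: E = hc/λ.
λ = 425 nm = 4.250×10^-7 m; h = 6.626×10^-34 J·s; c = 2.998×10^8 m/s.
E = 4.674×10^-19 J  (the unit combination reduces to kg·m²/s² = J)
4.674×10^-19 J × (1 eV / 1.602×10^-19 J) = 2.917 eV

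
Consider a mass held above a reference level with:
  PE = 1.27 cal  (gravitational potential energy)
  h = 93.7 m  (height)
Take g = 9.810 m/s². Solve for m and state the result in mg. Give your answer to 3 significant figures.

5780 mg

Solving PE = m·g·h for m: m = PE/(g·h).
PE = 1.27 cal = 5.314 J; h = 93.7 m; g = 9.810 m/s².
m = 0.005781 kg
0.005781 kg × (1 mg / 1.000×10^-6 kg) = 5781 mg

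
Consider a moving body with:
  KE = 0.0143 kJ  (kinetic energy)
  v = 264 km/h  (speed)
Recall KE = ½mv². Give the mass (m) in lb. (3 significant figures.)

Solving KE = ½mv² for m: m = 2·KE/v².
KE = 0.0143 kJ = 14.30 J; v = 264 km/h = 73.33 m/s.
m = 0.005318 kg
0.005318 kg × (1 lb / 0.4536 kg) = 0.01172 lb

0.0117 lb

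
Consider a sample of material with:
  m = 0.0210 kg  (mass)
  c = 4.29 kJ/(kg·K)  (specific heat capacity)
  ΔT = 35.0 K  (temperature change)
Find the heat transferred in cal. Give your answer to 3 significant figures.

754 cal

Q is given directly by: Q = mcΔT.
m = 0.0210 kg; c = 4.29 kJ/(kg·K) = 4290 J/(kg·K); ΔT = 35.0 K.
Q = 3153 J
3153 J × (1 cal / 4.184 J) = 753.6 cal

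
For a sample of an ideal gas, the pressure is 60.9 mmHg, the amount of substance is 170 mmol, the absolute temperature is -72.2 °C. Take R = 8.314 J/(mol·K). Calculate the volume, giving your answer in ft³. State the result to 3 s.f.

1.24 ft³

Rearranging: V = nRT/P.
P = 60.9 mmHg = 8119 Pa; n = 170 mmol = 0.1700 mol; T = -72.2 °C = 200.9 K; R = 8.314 J/(mol·K).
V = 0.03498 m³
0.03498 m³ × (1 ft³ / 0.02832 m³) = 1.235 ft³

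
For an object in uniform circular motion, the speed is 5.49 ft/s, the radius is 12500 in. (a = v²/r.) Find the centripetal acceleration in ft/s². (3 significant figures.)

a is given directly by: a = v²/r.
v = 5.49 ft/s = 1.673 m/s; r = 12500 in = 317.5 m.
a = 0.008819 m/s²
0.008819 m/s² × (1 ft/s² / 0.3048 m/s²) = 0.02893 ft/s²

0.0289 ft/s²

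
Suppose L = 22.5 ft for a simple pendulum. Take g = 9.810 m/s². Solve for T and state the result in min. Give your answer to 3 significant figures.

0.0876 min

T is given directly by: T = 2π√(L/g).
L = 22.5 ft = 6.858 m; g = 9.810 m/s².
T = 5.253 s
5.253 s × (1 min / 60.00 s) = 0.08756 min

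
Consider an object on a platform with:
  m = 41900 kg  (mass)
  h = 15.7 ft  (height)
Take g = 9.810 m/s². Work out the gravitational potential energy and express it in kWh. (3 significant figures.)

0.546 kWh

PE is given directly by: PE = mgh.
m = 41900 kg; h = 15.7 ft = 4.785 m; g = 9.810 m/s².
PE = 1.967×10^6 J
1.967×10^6 J × (1 kWh / 3.600×10^6 J) = 0.5464 kWh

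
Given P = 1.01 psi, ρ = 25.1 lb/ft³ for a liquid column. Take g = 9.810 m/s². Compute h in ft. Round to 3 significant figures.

5.79 ft

Solving P = ρ·g·h for h: h = P/(ρ·g).
P = 1.01 psi = 6964 Pa; ρ = 25.1 lb/ft³ = 402.1 kg/m³; g = 9.810 m/s².
h = 1.766 m
1.766 m × (1 ft / 0.3048 m) = 5.792 ft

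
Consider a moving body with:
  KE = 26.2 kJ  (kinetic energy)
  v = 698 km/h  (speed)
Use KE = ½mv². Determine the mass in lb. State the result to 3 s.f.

3.07 lb

Rearranging: m = 2·KE/v².
KE = 26.2 kJ = 26200 J; v = 698 km/h = 193.9 m/s.
m = 1.394 kg
1.394 kg × (1 lb / 0.4536 kg) = 3.073 lb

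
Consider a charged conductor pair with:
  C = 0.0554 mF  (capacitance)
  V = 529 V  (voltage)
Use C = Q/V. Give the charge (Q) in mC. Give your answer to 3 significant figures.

Solving C = Q/V for Q: Q = CV.
C = 0.0554 mF = 5.540×10^-5 F; V = 529 V.
Q = 0.02931 C  (the unit combination reduces to A·s = C)
0.02931 C × (1 mC / 0.001000 C) = 29.31 mC

29.3 mC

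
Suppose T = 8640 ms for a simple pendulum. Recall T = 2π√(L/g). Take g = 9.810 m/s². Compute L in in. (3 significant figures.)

730 in

Rearranging: L = g·(T/2π)².
T = 8640 ms = 8.640 s; g = 9.810 m/s².
L = 18.55 m
18.55 m × (1 in / 0.02540 m) = 730.3 in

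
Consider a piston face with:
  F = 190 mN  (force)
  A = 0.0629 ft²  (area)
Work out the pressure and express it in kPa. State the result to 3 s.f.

0.0325 kPa

Directly: P = F/A.
F = 190 mN = 0.1900 N; A = 0.0629 ft² = 0.005844 m².
P = 32.51 Pa
32.51 Pa × (1 kPa / 1000 Pa) = 0.03251 kPa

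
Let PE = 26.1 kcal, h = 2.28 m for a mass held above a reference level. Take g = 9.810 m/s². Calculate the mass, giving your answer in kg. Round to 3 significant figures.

4880 kg

Solving PE = m·g·h for m: m = PE/(g·h).
PE = 26.1 kcal = 1.092×10^5 J; h = 2.28 m; g = 9.810 m/s².
m = 4882 kg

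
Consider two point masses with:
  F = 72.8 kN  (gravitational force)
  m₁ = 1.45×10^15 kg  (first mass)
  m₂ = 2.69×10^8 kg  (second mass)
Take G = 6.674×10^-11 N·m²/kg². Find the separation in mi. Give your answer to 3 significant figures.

11.8 mi

From Newton's law of gravitation: r = √(G·m₁m₂/F).
F = 72.8 kN = 72800 N; m₁ = 1.45×10^15 kg; m₂ = 2.69×10^8 kg; G = 6.674×10^-11 N·m²/kg².
r = 18910 m
18910 m × (1 mi / 1609 m) = 11.75 mi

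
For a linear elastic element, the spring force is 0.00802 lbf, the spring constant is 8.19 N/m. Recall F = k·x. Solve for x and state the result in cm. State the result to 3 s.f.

Solving F = k·x for x: x = F/k.
F = 0.00802 lbf = 0.03567 N; k = 8.19 N/m.
x = 0.004356 m
0.004356 m × (1 cm / 0.01000 m) = 0.4356 cm

0.436 cm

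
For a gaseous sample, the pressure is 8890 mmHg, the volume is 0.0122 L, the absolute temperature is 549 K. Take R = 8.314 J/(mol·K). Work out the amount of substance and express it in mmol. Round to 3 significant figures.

From the ideal-gas law: n = PV/(RT).
P = 8890 mmHg = 1.185×10^6 Pa; V = 0.0122 L = 1.220×10^-5 m³; T = 549 K; R = 8.314 J/(mol·K).
n = 0.003168 mol
0.003168 mol × (1 mmol / 0.001000 mol) = 3.168 mmol

3.17 mmol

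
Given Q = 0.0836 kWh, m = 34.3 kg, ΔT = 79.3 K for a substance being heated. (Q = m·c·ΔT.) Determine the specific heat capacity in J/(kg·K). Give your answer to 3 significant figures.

111 J/(kg·K)

Rearranging: c = Q/(m·ΔT).
Q = 0.0836 kWh = 3.010×10^5 J; m = 34.3 kg; ΔT = 79.3 K.
c = 110.6 J/(kg·K)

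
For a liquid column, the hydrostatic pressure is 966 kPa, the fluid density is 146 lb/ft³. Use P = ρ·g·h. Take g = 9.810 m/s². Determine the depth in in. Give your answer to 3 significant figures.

1660 in

Solving P = ρ·g·h for h: h = P/(ρ·g).
P = 966 kPa = 9.660×10^5 Pa; ρ = 146 lb/ft³ = 2339 kg/m³; g = 9.810 m/s².
h = 42.11 m
42.11 m × (1 in / 0.02540 m) = 1658 in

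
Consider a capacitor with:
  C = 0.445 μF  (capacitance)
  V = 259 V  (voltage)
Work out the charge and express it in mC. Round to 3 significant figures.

0.115 mC

Rearranging C = Q/V for Q: Q = CV.
C = 0.445 μF = 4.450×10^-7 F; V = 259 V.
Q = 1.153×10^-4 C  (the unit combination reduces to A·s = C)
1.153×10^-4 C × (1 mC / 0.001000 C) = 0.1153 mC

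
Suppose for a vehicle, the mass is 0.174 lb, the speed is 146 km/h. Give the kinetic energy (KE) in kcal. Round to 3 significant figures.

KE is given directly by: KE = ½mv².
m = 0.174 lb = 0.07893 kg; v = 146 km/h = 40.56 m/s.
KE = 64.91 J
64.91 J × (1 kcal / 4184 J) = 0.01551 kcal

0.0155 kcal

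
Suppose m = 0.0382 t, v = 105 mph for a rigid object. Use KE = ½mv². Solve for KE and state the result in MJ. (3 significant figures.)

0.0421 MJ

KE is given directly by: KE = ½mv².
m = 0.0382 t = 38.20 kg; v = 105 mph = 46.94 m/s.
KE = 42083 J
42083 J × (1 MJ / 1.000×10^6 J) = 0.04208 MJ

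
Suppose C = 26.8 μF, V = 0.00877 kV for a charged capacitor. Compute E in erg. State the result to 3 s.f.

E is given directly by: E = ½CV².
C = 26.8 μF = 2.680×10^-5 F; V = 0.00877 kV = 8.770 V.
E = 0.001031 J
0.001031 J × (1 erg / 1.000×10^-7 J) = 10306 erg

10300 erg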